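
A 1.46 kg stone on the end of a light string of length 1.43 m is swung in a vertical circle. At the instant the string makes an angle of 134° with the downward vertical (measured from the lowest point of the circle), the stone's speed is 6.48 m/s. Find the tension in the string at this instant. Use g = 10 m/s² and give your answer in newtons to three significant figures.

Take the radial direction toward the centre of the circle as positive. The component of the weight along the string toward the centre is −mg cos φ (φ measured from the bottom), so Newton's second law along the string gives T − mg cos φ = m v²/r.
cos 134° = -0.6947, so T = m(v²/r + g cos φ) = 1.46 × ((6.48)²/1.43 + 10.0 × -0.6947) = 1.46 × (29.36 + (-6.947)) = 1.46 × 22.42 = 32.73 N.

32.7 N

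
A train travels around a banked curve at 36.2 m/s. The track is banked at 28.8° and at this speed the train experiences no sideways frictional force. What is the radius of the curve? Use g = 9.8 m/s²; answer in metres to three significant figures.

Frictionless banking: tanθ = v²/(rg), so r = v²/(g tanθ).
r = (36.2)²/(9.8 × tan 28.8°) = 1310/(9.8 × 0.5498) = 1310/5.388 = 243.2 m.

243 m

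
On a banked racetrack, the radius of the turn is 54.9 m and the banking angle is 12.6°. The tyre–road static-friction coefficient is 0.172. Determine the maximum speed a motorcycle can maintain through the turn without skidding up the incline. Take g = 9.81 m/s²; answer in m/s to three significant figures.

14.9 m/s

At the maximum speed, friction acts down the slope at its limiting value f = μN. Radially (horizontal, toward centre): N sinθ + μN cosθ = mv²/r. Vertically: N cosθ − μN sinθ = mg.
Dividing: v² = r g (sinθ + μcosθ)/(cosθ − μsinθ).
sinθ + μcosθ = 0.2181 + 0.172×0.9759 = 0.3860; cosθ − μsinθ = 0.9759 − 0.172×0.2181 = 0.9384.
v² = 54.9 × 9.81 × 0.3860/0.9384 = 221.5 m²/s², so v = 14.88 m/s.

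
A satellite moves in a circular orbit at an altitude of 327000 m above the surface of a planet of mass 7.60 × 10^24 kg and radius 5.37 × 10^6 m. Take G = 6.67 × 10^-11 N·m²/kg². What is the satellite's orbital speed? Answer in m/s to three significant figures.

9430 m/s

Orbital radius r = R + h = 5.37 × 10^6 + 327000 = 5.697 × 10^6 m.
Gravity supplies the centripetal force: G M m / r² = m v² / r, so v = √(GM/r).
v = √(6.67 × 10^-11 × 7.60 × 10^24 / 5.697 × 10^6) = √(8.898 × 10^7) = 9433 m/s.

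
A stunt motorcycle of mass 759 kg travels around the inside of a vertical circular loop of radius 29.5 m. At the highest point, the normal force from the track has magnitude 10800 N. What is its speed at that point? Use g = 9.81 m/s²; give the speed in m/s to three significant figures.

At the top, N + mg = mv²/r, so v = √(r(N/m + g)) = √(29.5 × (10800/759 + 9.81)) = √(29.5 × 24.04) = √709.2 = 26.63 m/s.

26.6 m/s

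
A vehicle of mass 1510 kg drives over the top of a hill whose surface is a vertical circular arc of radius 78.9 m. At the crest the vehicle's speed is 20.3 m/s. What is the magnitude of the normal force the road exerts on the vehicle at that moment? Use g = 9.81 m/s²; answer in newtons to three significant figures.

At the crest the centripetal acceleration points downward (toward the centre of the arc), so mg − N = mv²/r.
N = m(g − v²/r) = 1510 × (9.81 − (20.3)²/78.9) = 1510 × (9.81 − 5.223) = 1510 × 4.587 = 6926 N.

6930 N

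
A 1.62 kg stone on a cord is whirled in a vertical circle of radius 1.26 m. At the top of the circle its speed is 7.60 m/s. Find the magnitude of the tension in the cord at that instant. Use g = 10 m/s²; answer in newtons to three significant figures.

58.1 N

At the top, both T and the weight mg point inward (toward the centre), so T + mg = mv²/r.
T = m(v²/r − g) = 1.62 × ((7.60)²/1.26 − 10.0) = 1.62 × (45.84 − 10.0) = 1.62 × 35.84 = 58.06 N.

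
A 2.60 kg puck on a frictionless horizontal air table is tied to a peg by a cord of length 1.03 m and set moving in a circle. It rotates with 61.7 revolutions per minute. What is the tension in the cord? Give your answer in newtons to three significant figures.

ω = 61.7 rev/min × 2π/60 = 6.461 rad/s, so v = ωr = 6.461 × 1.03 = 6.655 m/s.
The tension is the only horizontal force, so it supplies the full centripetal force: T = m v²/r = 2.60 × (6.655)²/1.03 = 2.60 × 44.29/1.03 = 111.8 N.

112 N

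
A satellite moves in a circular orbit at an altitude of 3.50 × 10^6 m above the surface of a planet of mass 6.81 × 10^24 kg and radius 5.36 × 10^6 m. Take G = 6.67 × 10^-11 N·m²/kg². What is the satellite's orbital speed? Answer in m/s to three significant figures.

Orbital radius r = R + h = 5.36 × 10^6 + 3.50 × 10^6 = 8.860 × 10^6 m.
Gravity supplies the centripetal force: G M m / r² = m v² / r, so v = √(GM/r).
v = √(6.67 × 10^-11 × 6.81 × 10^24 / 8.860 × 10^6) = √(5.127 × 10^7) = 7160 m/s.

7160 m/s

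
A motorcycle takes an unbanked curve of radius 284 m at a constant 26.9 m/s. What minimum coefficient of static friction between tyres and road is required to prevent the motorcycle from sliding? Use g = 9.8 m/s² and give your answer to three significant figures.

Friction provides the centripetal force: μ_s m g = m v²/r, so μ_s = v²/(g r) = (26.90)²/(9.8 × 284) = 723.6/2783 = 0.2600.

0.260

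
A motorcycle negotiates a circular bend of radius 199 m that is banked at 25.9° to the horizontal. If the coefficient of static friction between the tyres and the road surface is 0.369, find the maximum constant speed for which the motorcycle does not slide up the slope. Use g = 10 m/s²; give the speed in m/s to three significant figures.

At the maximum speed, friction acts down the slope at its limiting value f = μN. Radially (horizontal, toward centre): N sinθ + μN cosθ = mv²/r. Vertically: N cosθ − μN sinθ = mg.
Dividing: v² = r g (sinθ + μcosθ)/(cosθ − μsinθ).
sinθ + μcosθ = 0.4368 + 0.369×0.8996 = 0.7687; cosθ − μsinθ = 0.8996 − 0.369×0.4368 = 0.7384.
v² = 199 × 10.0 × 0.7687/0.7384 = 2072 m²/s², so v = 45.52 m/s.

45.5 m/s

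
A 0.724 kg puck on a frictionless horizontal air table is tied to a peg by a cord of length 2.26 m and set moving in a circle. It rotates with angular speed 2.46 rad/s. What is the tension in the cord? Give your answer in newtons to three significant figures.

v = ωr = 2.46 × 2.26 = 5.560 m/s.
The tension is the only horizontal force, so it supplies the full centripetal force: T = m v²/r = 0.724 × (5.560)²/2.26 = 0.724 × 30.91/2.26 = 9.902 N.

9.90 N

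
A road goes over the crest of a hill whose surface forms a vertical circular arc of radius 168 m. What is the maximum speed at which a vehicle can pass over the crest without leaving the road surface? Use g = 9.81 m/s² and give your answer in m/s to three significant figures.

At the crest the centre of the circle is below the vehicle, so the net downward (centripetal) force is mg − N = mv²/r.
The vehicle leaves the road when N → 0, giving v_max = √(g r) = √(9.81 × 168) = 40.60 m/s.

40.6 m/s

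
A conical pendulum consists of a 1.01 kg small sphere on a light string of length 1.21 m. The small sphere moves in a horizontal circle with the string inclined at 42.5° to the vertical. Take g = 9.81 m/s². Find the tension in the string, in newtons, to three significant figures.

13.4 N

Vertically the bob has no acceleration, so T cosθ = mg.
T = mg/cosθ = 1.01 × 9.81 / cos 42.5° = 9.908/0.7373 = 13.44 N.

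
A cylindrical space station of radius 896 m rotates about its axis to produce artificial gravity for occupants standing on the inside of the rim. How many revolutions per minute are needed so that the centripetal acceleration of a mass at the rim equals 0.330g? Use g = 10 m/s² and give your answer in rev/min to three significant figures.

Require ω²r = 0.330g, so ω = √(0.330 × 10.0/896) = 0.06069 rad/s.
In rev/min: ω × 60/(2π) = 0.06069 × 60/(2π) = 0.5795 rev/min.

0.580 rev/min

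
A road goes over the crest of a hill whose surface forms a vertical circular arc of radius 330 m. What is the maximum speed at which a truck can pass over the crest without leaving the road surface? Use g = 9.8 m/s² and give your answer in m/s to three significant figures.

56.9 m/s

At the crest the centre of the circle is below the truck, so the net downward (centripetal) force is mg − N = mv²/r.
The truck leaves the road when N → 0, giving v_max = √(g r) = √(9.8 × 330) = 56.87 m/s.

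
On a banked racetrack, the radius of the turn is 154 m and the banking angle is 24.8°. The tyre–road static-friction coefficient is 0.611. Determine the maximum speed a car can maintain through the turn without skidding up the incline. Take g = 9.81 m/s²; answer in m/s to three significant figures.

47.5 m/s

At the maximum speed, friction acts down the slope at its limiting value f = μN. Radially (horizontal, toward centre): N sinθ + μN cosθ = mv²/r. Vertically: N cosθ − μN sinθ = mg.
Dividing: v² = r g (sinθ + μcosθ)/(cosθ − μsinθ).
sinθ + μcosθ = 0.4195 + 0.611×0.9078 = 0.9741; cosθ − μsinθ = 0.9078 − 0.611×0.4195 = 0.6515.
v² = 154 × 9.81 × 0.9741/0.6515 = 2259 m²/s², so v = 47.53 m/s.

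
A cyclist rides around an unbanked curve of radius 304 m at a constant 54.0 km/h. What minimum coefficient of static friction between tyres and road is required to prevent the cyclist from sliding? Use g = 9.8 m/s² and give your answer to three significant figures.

0.0755

v = 54.0/3.6 = 15.00 m/s.
Friction provides the centripetal force: μ_s m g = m v²/r, so μ_s = v²/(g r) = (15.00)²/(9.8 × 304) = 225.0/2979 = 0.07552.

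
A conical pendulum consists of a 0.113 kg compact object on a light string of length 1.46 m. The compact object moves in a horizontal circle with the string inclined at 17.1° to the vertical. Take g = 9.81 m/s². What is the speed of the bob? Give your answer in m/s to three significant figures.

The radius of the circle is r = L sinθ = 1.46 × sin 17.1° = 0.4293 m.
Horizontally T sinθ = mv²/r and vertically T cosθ = mg, so tanθ = v²/(rg).
v = √(r g tanθ) = √(0.4293 × 9.81 × 0.3076) = √1.296 = 1.138 m/s.

1.14 m/s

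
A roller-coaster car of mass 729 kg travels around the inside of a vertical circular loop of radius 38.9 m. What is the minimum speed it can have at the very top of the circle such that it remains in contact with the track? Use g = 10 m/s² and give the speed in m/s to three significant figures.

At the highest point the centre is directly below, so both the weight and N act inward: N + mg = mv²/r.
At minimum speed N → 0, so mg = mv_min²/r ⇒ v_min = √(g r) = √(10.0 × 38.9) = 19.72 m/s.

19.7 m/s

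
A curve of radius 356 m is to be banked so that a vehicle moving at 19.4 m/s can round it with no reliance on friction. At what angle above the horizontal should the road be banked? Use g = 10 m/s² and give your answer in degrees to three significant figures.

With no friction, the horizontal component of the normal force provides the centripetal force: N sinθ = mv²/r, while N cosθ = mg vertically.
Dividing: tanθ = v²/(r g) = (19.4)²/(356 × 10.0) = 376.4/3560 = 0.1057.
θ = arctan(0.1057) = 6.035°.

6.03°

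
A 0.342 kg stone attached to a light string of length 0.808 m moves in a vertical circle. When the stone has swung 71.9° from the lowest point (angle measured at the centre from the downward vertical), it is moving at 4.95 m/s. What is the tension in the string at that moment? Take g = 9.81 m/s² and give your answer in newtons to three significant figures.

11.4 N

Take the radial direction toward the centre of the circle as positive. The component of the weight along the string toward the centre is −mg cos φ (φ measured from the bottom), so Newton's second law along the string gives T − mg cos φ = m v²/r.
cos 71.9° = 0.3107, so T = m(v²/r + g cos φ) = 0.342 × ((4.95)²/0.808 + 9.81 × 0.3107) = 0.342 × (30.32 + (3.048)) = 0.342 × 33.37 = 11.41 N.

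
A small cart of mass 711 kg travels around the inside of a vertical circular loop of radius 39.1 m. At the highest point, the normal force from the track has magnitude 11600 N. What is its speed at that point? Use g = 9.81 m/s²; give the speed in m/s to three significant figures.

32.0 m/s

At the top, N + mg = mv²/r, so v = √(r(N/m + g)) = √(39.1 × (11600/711 + 9.81)) = √(39.1 × 26.13) = √1021 = 31.96 m/s.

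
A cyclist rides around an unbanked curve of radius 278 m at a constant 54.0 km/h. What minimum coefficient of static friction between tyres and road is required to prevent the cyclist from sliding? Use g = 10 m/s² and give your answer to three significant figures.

0.0809

v = 54.0/3.6 = 15.00 m/s.
Friction provides the centripetal force: μ_s m g = m v²/r, so μ_s = v²/(g r) = (15.00)²/(10.0 × 278) = 225.0/2780 = 0.08094.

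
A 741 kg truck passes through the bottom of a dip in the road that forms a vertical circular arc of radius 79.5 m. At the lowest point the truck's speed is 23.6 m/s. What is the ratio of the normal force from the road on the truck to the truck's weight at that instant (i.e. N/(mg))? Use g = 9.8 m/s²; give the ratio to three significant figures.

1.71

At the bottom, N − mg = mv²/r, so N = m(v²/r + g) and N/(mg) = v²/(rg) + 1 = (23.6)²/(79.5 × 9.8) + 1 = 0.7149 + 1 = 1.715.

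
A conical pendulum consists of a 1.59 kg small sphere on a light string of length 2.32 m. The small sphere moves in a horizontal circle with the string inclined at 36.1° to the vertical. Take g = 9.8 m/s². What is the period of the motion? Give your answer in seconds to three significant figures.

r = L sinθ = 1.367 m. From T sinθ = mω²r and T cosθ = mg: tanθ = ω²r/g, so ω² = g tanθ / r = g/(L cosθ).
ω = √(g/(L cosθ)) = √(9.8/(2.32 × 0.8080)) = √5.228 = 2.286 rad/s.
Period = 2π/ω = 2.748 s.

2.75 s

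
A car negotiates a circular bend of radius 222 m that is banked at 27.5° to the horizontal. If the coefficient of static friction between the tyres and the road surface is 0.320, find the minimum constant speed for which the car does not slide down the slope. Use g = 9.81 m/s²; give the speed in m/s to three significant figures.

At the minimum speed, friction acts up the slope at its limiting value f = μN. Radially (horizontal, toward centre): N sinθ − μN cosθ = mv²/r. Vertically: N cosθ + μN sinθ = mg.
Dividing: v² = r g (sinθ − μcosθ)/(cosθ + μsinθ).
sinθ − μcosθ = 0.4617 − 0.320×0.8870 = 0.1779; cosθ + μsinθ = 0.8870 + 0.320×0.4617 = 1.035.
v² = 222 × 9.81 × 0.1779/1.035 = 374.4 m²/s², so v = 19.35 m/s.

19.4 m/s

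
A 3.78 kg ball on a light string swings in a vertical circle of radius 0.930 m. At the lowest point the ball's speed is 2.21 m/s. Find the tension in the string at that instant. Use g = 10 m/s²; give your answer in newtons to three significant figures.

57.7 N

At the lowest point, T points up (toward the centre) and the weight mg points down (away from the centre), so the net inward force is T − mg = mv²/r.
T = m(v²/r + g) = 3.78 × ((2.21)²/0.930 + 10.0) = 3.78 × (5.252 + 10.0) = 3.78 × 15.25 = 57.65 N.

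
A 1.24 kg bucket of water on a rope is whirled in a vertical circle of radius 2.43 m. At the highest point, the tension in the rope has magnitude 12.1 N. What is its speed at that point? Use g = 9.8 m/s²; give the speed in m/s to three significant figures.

6.89 m/s

At the top, T + mg = mv²/r, so v = √(r(T/m + g)) = √(2.43 × (12.1/1.24 + 9.8)) = √(2.43 × 19.56) = √47.53 = 6.894 m/s.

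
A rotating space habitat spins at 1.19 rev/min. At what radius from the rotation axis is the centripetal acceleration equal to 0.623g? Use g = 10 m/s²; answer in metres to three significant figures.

ω = 1.19 rev/min × 2π/60 = 0.1246 rad/s.
a_c = ω²r = 0.623g ⇒ r = 0.623 × 10.0 / (0.1246)² = 6.230/0.01553 = 401.2 m.

401 m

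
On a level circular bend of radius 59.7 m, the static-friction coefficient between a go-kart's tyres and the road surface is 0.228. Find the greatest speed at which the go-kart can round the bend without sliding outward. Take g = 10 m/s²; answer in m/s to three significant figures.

11.7 m/s

Friction provides the centripetal force on a flat curve. At maximum speed it is at its limiting value: μ_s m g = m v²/r.
Mass cancels: v_max = √(μ_s g r) = √(0.228 × 10.0 × 59.7) = √136.1 = 11.67 m/s.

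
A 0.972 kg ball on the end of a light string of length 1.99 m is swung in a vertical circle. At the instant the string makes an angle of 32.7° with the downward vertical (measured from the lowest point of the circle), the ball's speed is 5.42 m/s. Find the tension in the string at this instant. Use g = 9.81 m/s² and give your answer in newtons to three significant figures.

22.4 N

Take the radial direction toward the centre of the circle as positive. The component of the weight along the string toward the centre is −mg cos φ (φ measured from the bottom), so Newton's second law along the string gives T − mg cos φ = m v²/r.
cos 32.7° = 0.8415, so T = m(v²/r + g cos φ) = 0.972 × ((5.42)²/1.99 + 9.81 × 0.8415) = 0.972 × (14.76 + (8.255)) = 0.972 × 23.02 = 22.37 N.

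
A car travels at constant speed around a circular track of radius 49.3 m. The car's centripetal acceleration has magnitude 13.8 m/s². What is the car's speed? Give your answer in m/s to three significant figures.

a_c = v²/r ⇒ v = √(a_c · r) = √(13.8 × 49.3) = √680.3 = 26.08 m/s.

26.1 m/s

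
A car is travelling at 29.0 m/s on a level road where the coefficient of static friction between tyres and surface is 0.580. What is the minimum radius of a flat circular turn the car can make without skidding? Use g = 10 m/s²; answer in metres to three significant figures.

145 m

At the limit, μ_s m g = m v²/r, so r_min = v²/(μ_s g) = (29.0)²/(0.580 × 10.0) = 841.0/5.800 = 145.0 m.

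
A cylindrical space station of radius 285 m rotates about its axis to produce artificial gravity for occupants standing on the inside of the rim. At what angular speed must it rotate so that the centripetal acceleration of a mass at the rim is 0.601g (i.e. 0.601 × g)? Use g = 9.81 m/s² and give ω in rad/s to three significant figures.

0.144 rad/s

Centripetal acceleration a_c = ω²r. Setting ω²r = 0.601g:
ω = √(0.601g / r) = √(0.601 × 9.81 / 285) = √0.02069 = 0.1438 rad/s.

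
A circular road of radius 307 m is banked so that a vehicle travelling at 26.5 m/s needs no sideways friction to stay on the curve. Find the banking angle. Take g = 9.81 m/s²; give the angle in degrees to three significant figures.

13.1°

With no friction, the horizontal component of the normal force provides the centripetal force: N sinθ = mv²/r, while N cosθ = mg vertically.
Dividing: tanθ = v²/(r g) = (26.5)²/(307 × 9.81) = 702.2/3012 = 0.2332.
θ = arctan(0.2332) = 13.13°.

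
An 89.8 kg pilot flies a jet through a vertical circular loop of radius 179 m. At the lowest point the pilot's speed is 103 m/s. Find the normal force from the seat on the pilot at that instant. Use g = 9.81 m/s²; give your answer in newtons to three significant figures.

6200 N

At the lowest point, N points up (toward the centre) and the weight mg points down (away from the centre), so the net inward force is N − mg = mv²/r.
N = m(v²/r + g) = 89.8 × ((103)²/179 + 9.81) = 89.8 × (59.27 + 9.81) = 89.8 × 69.08 = 6203 N.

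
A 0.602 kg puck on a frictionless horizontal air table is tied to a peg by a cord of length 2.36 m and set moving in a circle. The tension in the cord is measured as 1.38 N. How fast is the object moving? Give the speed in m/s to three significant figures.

2.33 m/s

T = m v²/r ⇒ v = √(T r / m) = √(1.38 × 2.36 / 0.602) = √5.410 = 2.326 m/s.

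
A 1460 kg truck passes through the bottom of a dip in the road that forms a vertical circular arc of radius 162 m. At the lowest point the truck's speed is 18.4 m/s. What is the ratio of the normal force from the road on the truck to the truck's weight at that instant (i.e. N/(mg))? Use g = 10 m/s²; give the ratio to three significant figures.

1.21

At the bottom, N − mg = mv²/r, so N = m(v²/r + g) and N/(mg) = v²/(rg) + 1 = (18.4)²/(162 × 10.0) + 1 = 0.2090 + 1 = 1.209.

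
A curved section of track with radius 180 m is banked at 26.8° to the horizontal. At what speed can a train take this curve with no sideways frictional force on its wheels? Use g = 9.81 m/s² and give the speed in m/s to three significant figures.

29.9 m/s

On a frictionless banked curve, N sinθ = mv²/r and N cosθ = mg, so tanθ = v²/(rg).
v = √(r g tanθ) = √(180 × 9.81 × tan 26.8°) = √(180 × 9.81 × 0.5051) = √892.0 = 29.87 m/s.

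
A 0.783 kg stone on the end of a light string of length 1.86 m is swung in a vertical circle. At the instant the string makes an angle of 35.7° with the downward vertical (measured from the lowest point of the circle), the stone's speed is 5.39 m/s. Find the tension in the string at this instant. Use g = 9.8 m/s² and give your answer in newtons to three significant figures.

Take the radial direction toward the centre of the circle as positive. The component of the weight along the string toward the centre is −mg cos φ (φ measured from the bottom), so Newton's second law along the string gives T − mg cos φ = m v²/r.
cos 35.7° = 0.8121, so T = m(v²/r + g cos φ) = 0.783 × ((5.39)²/1.86 + 9.8 × 0.8121) = 0.783 × (15.62 + (7.958)) = 0.783 × 23.58 = 18.46 N.

18.5 N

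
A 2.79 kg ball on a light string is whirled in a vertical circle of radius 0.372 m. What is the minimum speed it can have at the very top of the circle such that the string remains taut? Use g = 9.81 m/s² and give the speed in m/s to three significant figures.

At the top, both weight mg and T point toward the centre: T + mg = mv²/r.
At minimum speed T → 0, so mg = mv_min²/r ⇒ v_min = √(g r) = √(9.81 × 0.372) = 1.910 m/s.

1.91 m/s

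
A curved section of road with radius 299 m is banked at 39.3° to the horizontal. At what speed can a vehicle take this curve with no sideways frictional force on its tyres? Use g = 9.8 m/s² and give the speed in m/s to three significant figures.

On a frictionless banked curve, N sinθ = mv²/r and N cosθ = mg, so tanθ = v²/(rg).
v = √(r g tanθ) = √(299 × 9.8 × tan 39.3°) = √(299 × 9.8 × 0.8185) = √2398 = 48.97 m/s.

49.0 m/s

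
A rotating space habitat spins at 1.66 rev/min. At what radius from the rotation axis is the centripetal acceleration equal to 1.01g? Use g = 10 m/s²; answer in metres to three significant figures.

334 m

ω = 1.66 rev/min × 2π/60 = 0.1738 rad/s.
a_c = ω²r = 1.01g ⇒ r = 1.01 × 10.0 / (0.1738)² = 10.10/0.03022 = 334.2 m.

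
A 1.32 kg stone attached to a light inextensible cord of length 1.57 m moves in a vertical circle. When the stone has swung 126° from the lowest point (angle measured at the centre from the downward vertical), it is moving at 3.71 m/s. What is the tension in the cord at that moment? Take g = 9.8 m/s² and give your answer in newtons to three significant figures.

3.97 N

Take the radial direction toward the centre of the circle as positive. The component of the weight along the string toward the centre is −mg cos φ (φ measured from the bottom), so Newton's second law along the string gives T − mg cos φ = m v²/r.
cos 126° = -0.5878, so T = m(v²/r + g cos φ) = 1.32 × ((3.71)²/1.57 + 9.8 × -0.5878) = 1.32 × (8.767 + (-5.760)) = 1.32 × 3.007 = 3.969 N.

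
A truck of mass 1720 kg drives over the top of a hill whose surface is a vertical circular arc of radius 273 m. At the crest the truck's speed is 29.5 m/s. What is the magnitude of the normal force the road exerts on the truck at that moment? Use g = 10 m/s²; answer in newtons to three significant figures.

At the crest the centripetal acceleration points downward (toward the centre of the arc), so mg − N = mv²/r.
N = m(g − v²/r) = 1720 × (10.0 − (29.5)²/273) = 1720 × (10.0 − 3.188) = 1720 × 6.812 = 11720 N.

11700 N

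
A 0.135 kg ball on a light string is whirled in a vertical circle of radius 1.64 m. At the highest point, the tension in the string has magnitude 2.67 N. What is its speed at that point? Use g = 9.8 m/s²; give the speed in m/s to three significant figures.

6.96 m/s

At the top, T + mg = mv²/r, so v = √(r(T/m + g)) = √(1.64 × (2.67/0.135 + 9.8)) = √(1.64 × 29.58) = √48.51 = 6.965 m/s.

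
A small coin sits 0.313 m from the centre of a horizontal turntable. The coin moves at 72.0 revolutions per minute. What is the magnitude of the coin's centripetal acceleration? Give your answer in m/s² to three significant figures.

ω = 72.0 rev/min × 2π/60 = 7.540 rad/s, so v = ωr = 7.540 × 0.313 = 2.360 m/s.
a_c = v²/r = (2.360)²/0.313 = 5.569/0.313 = 17.79 m/s².

17.8 m/s²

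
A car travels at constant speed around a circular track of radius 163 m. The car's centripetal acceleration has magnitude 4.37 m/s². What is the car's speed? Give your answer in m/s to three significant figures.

26.7 m/s

a_c = v²/r ⇒ v = √(a_c · r) = √(4.37 × 163) = √712.3 = 26.69 m/s.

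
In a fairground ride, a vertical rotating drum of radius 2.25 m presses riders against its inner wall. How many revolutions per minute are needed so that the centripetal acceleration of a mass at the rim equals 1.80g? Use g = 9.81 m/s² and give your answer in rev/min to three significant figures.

26.8 rev/min

Require ω²r = 1.80g, so ω = √(1.80 × 9.81/2.25) = 2.801 rad/s.
In rev/min: ω × 60/(2π) = 2.801 × 60/(2π) = 26.75 rev/min.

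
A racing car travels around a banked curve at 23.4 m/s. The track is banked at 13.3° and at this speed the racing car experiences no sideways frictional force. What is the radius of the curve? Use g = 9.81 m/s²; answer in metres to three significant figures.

236 m

Frictionless banking: tanθ = v²/(rg), so r = v²/(g tanθ).
r = (23.4)²/(9.81 × tan 13.3°) = 547.6/(9.81 × 0.2364) = 547.6/2.319 = 236.1 m.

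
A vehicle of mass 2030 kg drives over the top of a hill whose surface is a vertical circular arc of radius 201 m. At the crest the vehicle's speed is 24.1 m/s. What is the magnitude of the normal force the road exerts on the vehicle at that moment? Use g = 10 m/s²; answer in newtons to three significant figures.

At the crest the centripetal acceleration points downward (toward the centre of the arc), so mg − N = mv²/r.
N = m(g − v²/r) = 2030 × (10.0 − (24.1)²/201) = 2030 × (10.0 − 2.890) = 2030 × 7.110 = 14430 N.

14400 N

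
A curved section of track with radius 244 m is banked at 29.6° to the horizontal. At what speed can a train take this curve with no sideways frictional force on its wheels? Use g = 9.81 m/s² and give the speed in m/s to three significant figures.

36.9 m/s

On a frictionless banked curve, N sinθ = mv²/r and N cosθ = mg, so tanθ = v²/(rg).
v = √(r g tanθ) = √(244 × 9.81 × tan 29.6°) = √(244 × 9.81 × 0.5681) = √1360 = 36.88 m/s.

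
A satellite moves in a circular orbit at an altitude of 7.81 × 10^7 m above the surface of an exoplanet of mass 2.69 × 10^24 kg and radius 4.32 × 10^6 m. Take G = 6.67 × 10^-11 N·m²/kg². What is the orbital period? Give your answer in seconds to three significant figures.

r = R + h = 4.32 × 10^6 + 7.81 × 10^7 = 8.242 × 10^7 m. Gravity provides the centripetal force: G M m / r² = m v² / r ⇒ v = √(GM/r) = 1475 m/s.
T = 2πr/v = 2π × 8.242 × 10^7 / 1475 = 351000 s.

351000 s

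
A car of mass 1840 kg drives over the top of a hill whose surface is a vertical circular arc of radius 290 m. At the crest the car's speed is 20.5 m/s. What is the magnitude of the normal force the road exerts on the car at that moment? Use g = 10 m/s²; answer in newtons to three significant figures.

15700 N

At the crest the centripetal acceleration points downward (toward the centre of the arc), so mg − N = mv²/r.
N = m(g − v²/r) = 1840 × (10.0 − (20.5)²/290) = 1840 × (10.0 − 1.449) = 1840 × 8.551 = 15730 N.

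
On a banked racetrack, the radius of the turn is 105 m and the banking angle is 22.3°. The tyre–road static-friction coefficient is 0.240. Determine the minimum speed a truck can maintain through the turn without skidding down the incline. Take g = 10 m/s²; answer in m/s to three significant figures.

12.8 m/s

At the minimum speed, friction acts up the slope at its limiting value f = μN. Radially (horizontal, toward centre): N sinθ − μN cosθ = mv²/r. Vertically: N cosθ + μN sinθ = mg.
Dividing: v² = r g (sinθ − μcosθ)/(cosθ + μsinθ).
sinθ − μcosθ = 0.3795 − 0.240×0.9252 = 0.1574; cosθ + μsinθ = 0.9252 + 0.240×0.3795 = 1.016.
v² = 105 × 10.0 × 0.1574/1.016 = 162.6 m²/s², so v = 12.75 m/s.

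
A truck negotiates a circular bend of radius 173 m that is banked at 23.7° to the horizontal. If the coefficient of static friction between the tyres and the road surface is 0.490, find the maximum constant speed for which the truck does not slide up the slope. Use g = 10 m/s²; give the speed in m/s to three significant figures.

At the maximum speed, friction acts down the slope at its limiting value f = μN. Radially (horizontal, toward centre): N sinθ + μN cosθ = mv²/r. Vertically: N cosθ − μN sinθ = mg.
Dividing: v² = r g (sinθ + μcosθ)/(cosθ − μsinθ).
sinθ + μcosθ = 0.4019 + 0.490×0.9157 = 0.8506; cosθ − μsinθ = 0.9157 − 0.490×0.4019 = 0.7187.
v² = 173 × 10.0 × 0.8506/0.7187 = 2048 m²/s², so v = 45.25 m/s.

45.2 m/s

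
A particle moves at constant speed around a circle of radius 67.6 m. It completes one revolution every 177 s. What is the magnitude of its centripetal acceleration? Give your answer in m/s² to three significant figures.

0.0852 m/s²

v = 2πr/T = 2π × 67.6/177 = 2.400 m/s.
a_c = v²/r = (2.400)²/67.6 = 5.758/67.6 = 0.08518 m/s².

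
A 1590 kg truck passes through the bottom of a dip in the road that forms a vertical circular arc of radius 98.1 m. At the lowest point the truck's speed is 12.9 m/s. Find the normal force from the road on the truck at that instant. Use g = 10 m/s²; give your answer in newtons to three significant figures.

18600 N

At the lowest point, N points up (toward the centre) and the weight mg points down (away from the centre), so the net inward force is N − mg = mv²/r.
N = m(v²/r + g) = 1590 × ((12.9)²/98.1 + 10.0) = 1590 × (1.696 + 10.0) = 1590 × 11.70 = 18600 N.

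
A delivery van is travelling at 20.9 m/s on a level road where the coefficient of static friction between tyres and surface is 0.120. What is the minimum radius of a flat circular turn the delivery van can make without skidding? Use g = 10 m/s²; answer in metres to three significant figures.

At the limit, μ_s m g = m v²/r, so r_min = v²/(μ_s g) = (20.9)²/(0.120 × 10.0) = 436.8/1.200 = 364.0 m.

364 m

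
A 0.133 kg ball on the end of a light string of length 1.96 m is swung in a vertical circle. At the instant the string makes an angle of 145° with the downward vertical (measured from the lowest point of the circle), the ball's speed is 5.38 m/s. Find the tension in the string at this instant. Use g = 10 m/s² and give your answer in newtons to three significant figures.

Take the radial direction toward the centre of the circle as positive. The component of the weight along the string toward the centre is −mg cos φ (φ measured from the bottom), so Newton's second law along the string gives T − mg cos φ = m v²/r.
cos 145° = -0.8192, so T = m(v²/r + g cos φ) = 0.133 × ((5.38)²/1.96 + 10.0 × -0.8192) = 0.133 × (14.77 + (-8.192)) = 0.133 × 6.576 = 0.8746 N.

0.875 N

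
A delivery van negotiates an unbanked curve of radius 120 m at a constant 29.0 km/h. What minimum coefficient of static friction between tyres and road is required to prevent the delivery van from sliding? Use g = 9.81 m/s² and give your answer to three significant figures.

v = 29.0/3.6 = 8.056 m/s.
Friction provides the centripetal force: μ_s m g = m v²/r, so μ_s = v²/(g r) = (8.056)²/(9.81 × 120) = 64.89/1177 = 0.05512.

0.0551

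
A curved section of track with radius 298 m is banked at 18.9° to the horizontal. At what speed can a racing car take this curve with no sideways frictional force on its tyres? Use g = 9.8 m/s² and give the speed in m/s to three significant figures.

31.6 m/s

On a frictionless banked curve, N sinθ = mv²/r and N cosθ = mg, so tanθ = v²/(rg).
v = √(r g tanθ) = √(298 × 9.8 × tan 18.9°) = √(298 × 9.8 × 0.3424) = √999.9 = 31.62 m/s.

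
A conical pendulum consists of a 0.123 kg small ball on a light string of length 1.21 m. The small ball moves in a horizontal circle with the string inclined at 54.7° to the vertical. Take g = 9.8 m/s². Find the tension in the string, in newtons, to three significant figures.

2.09 N

Vertically the bob has no acceleration, so T cosθ = mg.
T = mg/cosθ = 0.123 × 9.8 / cos 54.7° = 1.205/0.5779 = 2.086 N.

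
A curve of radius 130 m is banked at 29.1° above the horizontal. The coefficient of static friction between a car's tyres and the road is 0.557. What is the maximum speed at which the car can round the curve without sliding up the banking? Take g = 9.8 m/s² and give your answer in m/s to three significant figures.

At the maximum speed, friction acts down the slope at its limiting value f = μN. Radially (horizontal, toward centre): N sinθ + μN cosθ = mv²/r. Vertically: N cosθ − μN sinθ = mg.
Dividing: v² = r g (sinθ + μcosθ)/(cosθ − μsinθ).
sinθ + μcosθ = 0.4863 + 0.557×0.8738 = 0.9730; cosθ − μsinθ = 0.8738 − 0.557×0.4863 = 0.6029.
v² = 130 × 9.8 × 0.9730/0.6029 = 2056 m²/s², so v = 45.35 m/s.

45.3 m/s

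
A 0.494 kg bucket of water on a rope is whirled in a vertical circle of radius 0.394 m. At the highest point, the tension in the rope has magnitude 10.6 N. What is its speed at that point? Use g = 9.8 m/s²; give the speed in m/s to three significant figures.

At the top, T + mg = mv²/r, so v = √(r(T/m + g)) = √(0.394 × (10.6/0.494 + 9.8)) = √(0.394 × 31.26) = √12.32 = 3.509 m/s.

3.51 m/s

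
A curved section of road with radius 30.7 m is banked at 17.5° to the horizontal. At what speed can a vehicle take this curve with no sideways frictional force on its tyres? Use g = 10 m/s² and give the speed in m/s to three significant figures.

On a frictionless banked curve, N sinθ = mv²/r and N cosθ = mg, so tanθ = v²/(rg).
v = √(r g tanθ) = √(30.7 × 10.0 × tan 17.5°) = √(30.7 × 10.0 × 0.3153) = √96.80 = 9.839 m/s.

9.84 m/s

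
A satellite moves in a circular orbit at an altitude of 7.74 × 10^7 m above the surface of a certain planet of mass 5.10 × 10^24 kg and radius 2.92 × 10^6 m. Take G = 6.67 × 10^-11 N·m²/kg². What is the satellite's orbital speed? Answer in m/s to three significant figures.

Orbital radius r = R + h = 2.92 × 10^6 + 7.74 × 10^7 = 8.032 × 10^7 m.
Gravity supplies the centripetal force: G M m / r² = m v² / r, so v = √(GM/r).
v = √(6.67 × 10^-11 × 5.10 × 10^24 / 8.032 × 10^7) = √(4.235 × 10^6) = 2058 m/s.

2060 m/s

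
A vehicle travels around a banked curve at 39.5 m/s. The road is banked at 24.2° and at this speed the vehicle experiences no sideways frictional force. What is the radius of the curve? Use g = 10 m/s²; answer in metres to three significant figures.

347 m

Frictionless banking: tanθ = v²/(rg), so r = v²/(g tanθ).
r = (39.5)²/(10.0 × tan 24.2°) = 1560/(10.0 × 0.4494) = 1560/4.494 = 347.2 m.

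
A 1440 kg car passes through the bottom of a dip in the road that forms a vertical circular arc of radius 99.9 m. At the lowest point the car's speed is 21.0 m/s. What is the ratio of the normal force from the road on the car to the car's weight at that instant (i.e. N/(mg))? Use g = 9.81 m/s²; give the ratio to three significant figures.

At the bottom, N − mg = mv²/r, so N = m(v²/r + g) and N/(mg) = v²/(rg) + 1 = (21.0)²/(99.9 × 9.81) + 1 = 0.4500 + 1 = 1.450.

1.45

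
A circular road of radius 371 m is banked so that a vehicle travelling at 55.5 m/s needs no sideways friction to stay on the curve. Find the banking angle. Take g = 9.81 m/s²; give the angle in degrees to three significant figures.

40.2°

For a frictionless banked turn: horizontally N sinθ = mv²/r and vertically N cosθ = mg.
Dividing: tanθ = v²/(r g) = (55.5)²/(371 × 9.81) = 3080/3640 = 0.8463.
θ = arctan(0.8463) = 40.24°.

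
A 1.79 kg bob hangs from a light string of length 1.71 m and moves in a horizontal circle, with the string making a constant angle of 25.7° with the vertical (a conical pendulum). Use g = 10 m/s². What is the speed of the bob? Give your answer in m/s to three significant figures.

1.89 m/s

The radius of the circle is r = L sinθ = 1.71 × sin 25.7° = 0.7416 m.
Horizontally T sinθ = mv²/r and vertically T cosθ = mg, so tanθ = v²/(rg).
v = √(r g tanθ) = √(0.7416 × 10.0 × 0.4813) = √3.569 = 1.889 m/s.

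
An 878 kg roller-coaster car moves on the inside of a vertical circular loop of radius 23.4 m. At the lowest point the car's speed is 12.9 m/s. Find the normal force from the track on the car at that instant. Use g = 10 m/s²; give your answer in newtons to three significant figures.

At the lowest point, N points up (toward the centre) and the weight mg points down (away from the centre), so the net inward force is N − mg = mv²/r.
N = m(v²/r + g) = 878 × ((12.9)²/23.4 + 10.0) = 878 × (7.112 + 10.0) = 878 × 17.11 = 15020 N.

15000 N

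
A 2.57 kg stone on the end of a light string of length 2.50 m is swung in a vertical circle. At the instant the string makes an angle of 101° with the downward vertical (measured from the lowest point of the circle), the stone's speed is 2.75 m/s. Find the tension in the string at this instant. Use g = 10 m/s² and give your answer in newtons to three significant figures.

Take the radial direction toward the centre of the circle as positive. The component of the weight along the string toward the centre is −mg cos φ (φ measured from the bottom), so Newton's second law along the string gives T − mg cos φ = m v²/r.
cos 101° = -0.1908, so T = m(v²/r + g cos φ) = 2.57 × ((2.75)²/2.50 + 10.0 × -0.1908) = 2.57 × (3.025 + (-1.908)) = 2.57 × 1.117 = 2.870 N.

2.87 N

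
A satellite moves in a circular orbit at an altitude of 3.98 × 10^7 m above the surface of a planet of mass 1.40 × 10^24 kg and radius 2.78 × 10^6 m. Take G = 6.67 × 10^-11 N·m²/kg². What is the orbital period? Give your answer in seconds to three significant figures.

r = R + h = 2.78 × 10^6 + 3.98 × 10^7 = 4.258 × 10^7 m. Gravity provides the centripetal force: G M m / r² = m v² / r ⇒ v = √(GM/r) = 1481 m/s.
T = 2πr/v = 2π × 4.258 × 10^7 / 1481 = 180700 s.

181000 s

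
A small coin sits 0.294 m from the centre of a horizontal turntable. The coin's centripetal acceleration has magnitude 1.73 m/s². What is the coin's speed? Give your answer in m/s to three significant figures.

0.713 m/s

a_c = v²/r ⇒ v = √(a_c · r) = √(1.73 × 0.294) = √0.5086 = 0.7132 m/s.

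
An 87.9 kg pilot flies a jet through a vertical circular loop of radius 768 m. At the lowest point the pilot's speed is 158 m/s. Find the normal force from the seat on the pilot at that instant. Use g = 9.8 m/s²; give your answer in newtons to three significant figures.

At the lowest point, N points up (toward the centre) and the weight mg points down (away from the centre), so the net inward force is N − mg = mv²/r.
N = m(v²/r + g) = 87.9 × ((158)²/768 + 9.8) = 87.9 × (32.51 + 9.8) = 87.9 × 42.31 = 3719 N.

3720 N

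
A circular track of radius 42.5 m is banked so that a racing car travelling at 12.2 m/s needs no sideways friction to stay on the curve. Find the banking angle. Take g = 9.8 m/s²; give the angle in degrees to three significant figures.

19.7°

For a frictionless banked turn: horizontally N sinθ = mv²/r and vertically N cosθ = mg.
Dividing: tanθ = v²/(r g) = (12.2)²/(42.5 × 9.8) = 148.8/416.5 = 0.3574.
θ = arctan(0.3574) = 19.66°.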